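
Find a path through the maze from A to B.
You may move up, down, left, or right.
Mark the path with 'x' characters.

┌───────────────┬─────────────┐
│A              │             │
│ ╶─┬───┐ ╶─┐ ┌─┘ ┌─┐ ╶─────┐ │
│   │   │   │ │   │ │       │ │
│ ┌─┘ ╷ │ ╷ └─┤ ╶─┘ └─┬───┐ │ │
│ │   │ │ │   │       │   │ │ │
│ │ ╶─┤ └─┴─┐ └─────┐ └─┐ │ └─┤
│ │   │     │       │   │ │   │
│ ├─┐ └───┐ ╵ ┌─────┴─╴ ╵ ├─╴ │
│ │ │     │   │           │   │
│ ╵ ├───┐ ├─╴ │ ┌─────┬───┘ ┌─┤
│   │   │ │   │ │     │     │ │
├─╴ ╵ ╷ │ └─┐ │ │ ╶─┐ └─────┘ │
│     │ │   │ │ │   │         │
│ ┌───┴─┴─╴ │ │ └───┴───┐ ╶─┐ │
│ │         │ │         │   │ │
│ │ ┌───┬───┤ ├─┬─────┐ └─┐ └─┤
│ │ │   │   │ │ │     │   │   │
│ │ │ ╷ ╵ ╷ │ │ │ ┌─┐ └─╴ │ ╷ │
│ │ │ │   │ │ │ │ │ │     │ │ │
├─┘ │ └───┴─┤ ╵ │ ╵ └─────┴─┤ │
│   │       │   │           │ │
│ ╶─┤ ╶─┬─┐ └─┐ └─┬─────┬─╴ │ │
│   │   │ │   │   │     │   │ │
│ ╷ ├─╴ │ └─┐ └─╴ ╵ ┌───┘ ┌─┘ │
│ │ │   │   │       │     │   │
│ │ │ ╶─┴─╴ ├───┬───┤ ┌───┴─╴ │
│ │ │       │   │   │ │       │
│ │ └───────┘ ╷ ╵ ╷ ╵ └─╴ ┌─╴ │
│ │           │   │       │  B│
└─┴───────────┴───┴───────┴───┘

Finding the shortest path through the maze:
Path length: 60 steps
Directions: right → right → right → right → down → right → down → right → down → down → left → up → left → left → up → up → left → down → left → down → right → down → right → right → down → down → right → down → left → left → left → left → down → down → down → left → down → right → down → down → down → right → right → right → right → right → up → right → down → right → up → right → down → right → right → right → up → right → right → down

Solution:

┌───────────────┬─────────────┐
│A x x x x      │             │
│ ╶─┬───┐ ╶─┐ ┌─┘ ┌─┐ ╶─────┐ │
│   │x x│x x│ │   │ │       │ │
│ ┌─┘ ╷ │ ╷ └─┤ ╶─┘ └─┬───┐ │ │
│ │x x│x│ │x x│       │   │ │ │
│ │ ╶─┤ └─┴─┐ └─────┐ └─┐ │ └─┤
│ │x x│x x x│x      │   │ │   │
│ ├─┐ └───┐ ╵ ┌─────┴─╴ ╵ ├─╴ │
│ │ │x x x│x x│           │   │
│ ╵ ├───┐ ├─╴ │ ┌─────┬───┘ ┌─┤
│   │   │x│   │ │     │     │ │
├─╴ ╵ ╷ │ └─┐ │ │ ╶─┐ └─────┘ │
│     │ │x x│ │ │   │         │
│ ┌───┴─┴─╴ │ │ └───┴───┐ ╶─┐ │
│ │x x x x x│ │         │   │ │
│ │ ┌───┬───┤ ├─┬─────┐ └─┐ └─┤
│ │x│   │   │ │ │     │   │   │
│ │ │ ╷ ╵ ╷ │ │ │ ┌─┐ └─╴ │ ╷ │
│ │x│ │   │ │ │ │ │ │     │ │ │
├─┘ │ └───┴─┤ ╵ │ ╵ └─────┴─┤ │
│x x│       │   │           │ │
│ ╶─┤ ╶─┬─┐ └─┐ └─┬─────┬─╴ │ │
│x x│   │ │   │   │     │   │ │
│ ╷ ├─╴ │ └─┐ └─╴ ╵ ┌───┘ ┌─┘ │
│ │x│   │   │       │     │   │
│ │ │ ╶─┴─╴ ├───┬───┤ ┌───┴─╴ │
│ │x│       │x x│x x│ │  x x x│
│ │ └───────┘ ╷ ╵ ╷ ╵ └─╴ ┌─╴ │
│ │x x x x x x│x x│x x x x│  B│
└─┴───────────┴───┴───────┴───┘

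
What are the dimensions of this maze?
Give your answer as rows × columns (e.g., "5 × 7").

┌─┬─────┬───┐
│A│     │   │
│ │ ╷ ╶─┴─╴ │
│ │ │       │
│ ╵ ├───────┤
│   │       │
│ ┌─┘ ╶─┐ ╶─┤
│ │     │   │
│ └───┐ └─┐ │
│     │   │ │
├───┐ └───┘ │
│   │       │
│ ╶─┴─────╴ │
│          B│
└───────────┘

Counting the maze dimensions:
Rows (vertical): 7
Columns (horizontal): 6
Dimensions: 7 × 6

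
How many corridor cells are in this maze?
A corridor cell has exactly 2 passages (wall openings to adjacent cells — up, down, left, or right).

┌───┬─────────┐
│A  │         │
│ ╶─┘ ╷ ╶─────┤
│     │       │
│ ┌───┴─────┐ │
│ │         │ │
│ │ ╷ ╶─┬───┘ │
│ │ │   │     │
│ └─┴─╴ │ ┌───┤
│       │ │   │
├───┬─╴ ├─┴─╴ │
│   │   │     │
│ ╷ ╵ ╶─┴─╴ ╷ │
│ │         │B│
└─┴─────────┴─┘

Counting cells with exactly 2 passages:
Total corridor cells: 33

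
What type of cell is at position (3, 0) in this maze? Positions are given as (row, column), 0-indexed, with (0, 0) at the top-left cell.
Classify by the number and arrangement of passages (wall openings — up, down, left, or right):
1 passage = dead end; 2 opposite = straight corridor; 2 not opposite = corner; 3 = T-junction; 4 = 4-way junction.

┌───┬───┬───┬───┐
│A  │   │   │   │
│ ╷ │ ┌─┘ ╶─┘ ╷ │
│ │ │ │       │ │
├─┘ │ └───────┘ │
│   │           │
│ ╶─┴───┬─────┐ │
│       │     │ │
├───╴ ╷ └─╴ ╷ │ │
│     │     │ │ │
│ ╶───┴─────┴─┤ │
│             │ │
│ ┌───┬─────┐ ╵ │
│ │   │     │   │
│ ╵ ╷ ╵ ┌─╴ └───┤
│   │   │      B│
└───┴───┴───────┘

Checking cell at (3, 0):
Number of passages: 2
Cell type: corner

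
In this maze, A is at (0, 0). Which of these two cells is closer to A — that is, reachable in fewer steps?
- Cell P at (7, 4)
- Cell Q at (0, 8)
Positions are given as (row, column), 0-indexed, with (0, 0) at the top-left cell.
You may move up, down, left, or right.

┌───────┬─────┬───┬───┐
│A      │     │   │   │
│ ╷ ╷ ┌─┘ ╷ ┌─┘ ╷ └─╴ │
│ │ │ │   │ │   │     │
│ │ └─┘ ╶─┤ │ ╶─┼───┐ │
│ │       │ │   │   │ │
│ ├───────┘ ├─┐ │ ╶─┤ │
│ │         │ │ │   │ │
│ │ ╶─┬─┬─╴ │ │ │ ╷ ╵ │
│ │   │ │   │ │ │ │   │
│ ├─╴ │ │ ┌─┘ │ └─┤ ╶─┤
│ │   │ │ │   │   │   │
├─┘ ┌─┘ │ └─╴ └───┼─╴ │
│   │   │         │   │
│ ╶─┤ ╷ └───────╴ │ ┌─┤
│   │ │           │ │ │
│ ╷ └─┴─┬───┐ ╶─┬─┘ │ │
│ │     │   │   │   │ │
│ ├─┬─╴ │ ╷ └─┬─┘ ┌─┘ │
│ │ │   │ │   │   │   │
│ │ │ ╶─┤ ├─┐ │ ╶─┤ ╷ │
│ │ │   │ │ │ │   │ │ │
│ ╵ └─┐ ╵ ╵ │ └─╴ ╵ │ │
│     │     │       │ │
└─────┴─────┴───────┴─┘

Shortest path A → P at (7, 4): 25 steps
Shortest path A → Q at (0, 8): 62 steps

P is closer (25 steps vs 62 steps).

Path to P:

┌───────┬─────┬───┬───┐
│A ↓    │↱ ↓  │   │   │
│ ╷ ╷ ┌─┘ ╷ ┌─┘ ╷ └─╴ │
│ │↓│ │↱ ↑│↓│   │     │
│ │ └─┘ ╶─┤ │ ╶─┼───┐ │
│ │↳ → ↑  │↓│   │   │ │
│ ├───────┘ ├─┐ │ ╶─┤ │
│ │        ↓│ │ │   │ │
│ │ ╶─┬─┬─╴ │ │ │ ╷ ╵ │
│ │   │ │↓ ↲│ │ │ │   │
│ ├─╴ │ │ ┌─┘ │ └─┤ ╶─┤
│ │   │ │↓│   │   │   │
├─┘ ┌─┘ │ └─╴ └───┼─╴ │
│   │   │↳ → → → ↓│   │
│ ╶─┤ ╷ └───────╴ │ ┌─┤
│   │ │  P ← ← ← ↲│ │ │
│ ╷ └─┴─┬───┐ ╶─┬─┘ │ │
│ │     │   │   │   │ │
│ ├─┬─╴ │ ╷ └─┬─┘ ┌─┘ │
│ │ │   │ │   │   │   │
│ │ │ ╶─┤ ├─┐ │ ╶─┤ ╷ │
│ │ │   │ │ │ │   │ │ │
│ ╵ └─┐ ╵ ╵ │ └─╴ ╵ │ │
│     │     │       │ │
└─────┴─────┴───────┴─┘

Path to Q:

┌───────┬─────┬───┬───┐
│A ↓    │↱ ↓  │  Q│   │
│ ╷ ╷ ┌─┘ ╷ ┌─┘ ╷ └─╴ │
│ │↓│ │↱ ↑│↓│   │↑ ← ↰│
│ │ └─┘ ╶─┤ │ ╶─┼───┐ │
│ │↳ → ↑  │↓│   │   │↑│
│ ├───────┘ ├─┐ │ ╶─┤ │
│ │↓ ← ← ← ↲│ │ │   │↑│
│ │ ╶─┬─┬─╴ │ │ │ ╷ ╵ │
│ │↳ ↓│ │   │ │ │ │↱ ↑│
│ ├─╴ │ │ ┌─┘ │ └─┤ ╶─┤
│ │↓ ↲│ │ │   │   │↑ ↰│
├─┘ ┌─┘ │ └─╴ └───┼─╴ │
│↓ ↲│   │         │↱ ↑│
│ ╶─┤ ╷ └───────╴ │ ┌─┤
│↳ ↓│ │           │↑│ │
│ ╷ └─┴─┬───┐ ╶─┬─┘ │ │
│ │↳ → ↓│↱ ↓│   │↱ ↑│ │
│ ├─┬─╴ │ ╷ └─┬─┘ ┌─┘ │
│ │ │↓ ↲│↑│↳ ↓│↱ ↑│   │
│ │ │ ╶─┤ ├─┐ │ ╶─┤ ╷ │
│ │ │↳ ↓│↑│ │↓│↑ ↰│ │ │
│ ╵ └─┐ ╵ ╵ │ └─╴ ╵ │ │
│     │↳ ↑  │↳ → ↑  │ │
└─────┴─────┴───────┴─┘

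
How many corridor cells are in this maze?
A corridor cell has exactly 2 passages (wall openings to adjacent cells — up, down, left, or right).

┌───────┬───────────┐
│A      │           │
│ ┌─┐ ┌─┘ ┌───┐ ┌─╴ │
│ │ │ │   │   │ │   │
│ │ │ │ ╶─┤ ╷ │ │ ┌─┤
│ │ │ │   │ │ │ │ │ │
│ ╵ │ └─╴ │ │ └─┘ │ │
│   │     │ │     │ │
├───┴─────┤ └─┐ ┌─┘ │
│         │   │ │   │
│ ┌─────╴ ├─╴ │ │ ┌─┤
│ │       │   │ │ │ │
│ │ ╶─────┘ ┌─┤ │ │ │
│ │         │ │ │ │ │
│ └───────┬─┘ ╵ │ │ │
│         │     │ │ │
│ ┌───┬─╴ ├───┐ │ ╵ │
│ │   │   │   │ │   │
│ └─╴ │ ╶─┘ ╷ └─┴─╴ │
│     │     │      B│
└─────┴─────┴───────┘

Counting cells with exactly 2 passages:
Total corridor cells: 84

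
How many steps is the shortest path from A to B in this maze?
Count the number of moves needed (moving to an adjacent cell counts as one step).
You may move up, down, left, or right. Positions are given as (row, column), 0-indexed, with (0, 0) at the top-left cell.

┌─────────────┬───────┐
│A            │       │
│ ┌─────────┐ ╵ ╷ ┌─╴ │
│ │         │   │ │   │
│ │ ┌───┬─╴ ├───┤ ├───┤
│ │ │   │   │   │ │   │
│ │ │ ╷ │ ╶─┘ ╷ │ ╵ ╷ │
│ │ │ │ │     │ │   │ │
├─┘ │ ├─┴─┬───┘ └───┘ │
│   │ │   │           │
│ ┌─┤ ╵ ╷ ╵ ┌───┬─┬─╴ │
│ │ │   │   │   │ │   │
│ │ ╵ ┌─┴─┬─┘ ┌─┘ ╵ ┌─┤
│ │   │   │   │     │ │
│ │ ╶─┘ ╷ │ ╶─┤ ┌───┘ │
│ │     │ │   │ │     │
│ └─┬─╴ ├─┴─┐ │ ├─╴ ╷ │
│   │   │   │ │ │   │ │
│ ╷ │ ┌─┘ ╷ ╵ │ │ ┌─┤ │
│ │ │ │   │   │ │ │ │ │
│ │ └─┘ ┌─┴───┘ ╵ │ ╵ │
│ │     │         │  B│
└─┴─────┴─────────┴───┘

Using BFS to find shortest path:
Start: (0, 0), End: (10, 10)
Path found:
(0,0) → (0,1) → (0,2) → (0,3) → (0,4) → (0,5) → (0,6) → (1,6) → (1,7) → (0,7) → (0,8) → (1,8) → (2,8) → (3,8) → (3,9) → (2,9) → (2,10) → (3,10) → (4,10) → (5,10) → (5,9) → (6,9) → (6,8) → (6,7) → (7,7) → (8,7) → (9,7) → (10,7) → (10,8) → (9,8) → (8,8) → (8,9) → (7,9) → (7,10) → (8,10) → (9,10) → (10,10)
Number of steps: 36

Solution:

┌─────────────┬───────┐
│A → → → → → ↓│↱ ↓    │
│ ┌─────────┐ ╵ ╷ ┌─╴ │
│ │         │↳ ↑│↓│   │
│ │ ┌───┬─╴ ├───┤ ├───┤
│ │ │   │   │   │↓│↱ ↓│
│ │ │ ╷ │ ╶─┘ ╷ │ ╵ ╷ │
│ │ │ │ │     │ │↳ ↑│↓│
├─┘ │ ├─┴─┬───┘ └───┘ │
│   │ │   │          ↓│
│ ┌─┤ ╵ ╷ ╵ ┌───┬─┬─╴ │
│ │ │   │   │   │ │↓ ↲│
│ │ ╵ ┌─┴─┬─┘ ┌─┘ ╵ ┌─┤
│ │   │   │   │↓ ← ↲│ │
│ │ ╶─┘ ╷ │ ╶─┤ ┌───┘ │
│ │     │ │   │↓│  ↱ ↓│
│ └─┬─╴ ├─┴─┐ │ ├─╴ ╷ │
│   │   │   │ │↓│↱ ↑│↓│
│ ╷ │ ┌─┘ ╷ ╵ │ │ ┌─┤ │
│ │ │ │   │   │↓│↑│ │↓│
│ │ └─┘ ┌─┴───┘ ╵ │ ╵ │
│ │     │      ↳ ↑│  B│
└─┴─────┴─────────┴───┘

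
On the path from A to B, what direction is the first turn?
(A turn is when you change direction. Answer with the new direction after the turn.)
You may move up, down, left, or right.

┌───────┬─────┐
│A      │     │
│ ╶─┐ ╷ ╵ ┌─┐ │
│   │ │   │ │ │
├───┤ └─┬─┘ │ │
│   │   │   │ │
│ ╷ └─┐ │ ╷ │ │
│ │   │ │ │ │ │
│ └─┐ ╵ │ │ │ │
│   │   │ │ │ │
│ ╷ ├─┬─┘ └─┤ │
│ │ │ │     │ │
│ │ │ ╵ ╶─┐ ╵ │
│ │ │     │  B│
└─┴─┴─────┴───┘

Directions: right, right, right, down, right, up, right, right, down, down, down, down, down, down
First turn direction: down

Solution:

┌───────┬─────┐
│A → → ↓│↱ → ↓│
│ ╶─┐ ╷ ╵ ┌─┐ │
│   │ │↳ ↑│ │↓│
├───┤ └─┬─┘ │ │
│   │   │   │↓│
│ ╷ └─┐ │ ╷ │ │
│ │   │ │ │ │↓│
│ └─┐ ╵ │ │ │ │
│   │   │ │ │↓│
│ ╷ ├─┬─┘ └─┤ │
│ │ │ │     │↓│
│ │ │ ╵ ╶─┐ ╵ │
│ │ │     │  B│
└─┴─┴─────┴───┘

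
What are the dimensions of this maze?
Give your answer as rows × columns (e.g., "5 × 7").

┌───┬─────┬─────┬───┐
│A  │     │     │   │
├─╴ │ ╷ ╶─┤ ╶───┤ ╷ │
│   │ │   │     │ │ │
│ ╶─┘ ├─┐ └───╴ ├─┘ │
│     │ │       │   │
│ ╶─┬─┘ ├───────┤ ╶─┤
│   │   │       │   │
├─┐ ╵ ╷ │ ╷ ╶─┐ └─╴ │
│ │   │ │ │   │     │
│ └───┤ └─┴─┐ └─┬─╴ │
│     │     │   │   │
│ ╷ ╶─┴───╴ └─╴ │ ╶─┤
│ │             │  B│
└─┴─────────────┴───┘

Counting the maze dimensions:
Rows (vertical): 7
Columns (horizontal): 10
Dimensions: 7 × 10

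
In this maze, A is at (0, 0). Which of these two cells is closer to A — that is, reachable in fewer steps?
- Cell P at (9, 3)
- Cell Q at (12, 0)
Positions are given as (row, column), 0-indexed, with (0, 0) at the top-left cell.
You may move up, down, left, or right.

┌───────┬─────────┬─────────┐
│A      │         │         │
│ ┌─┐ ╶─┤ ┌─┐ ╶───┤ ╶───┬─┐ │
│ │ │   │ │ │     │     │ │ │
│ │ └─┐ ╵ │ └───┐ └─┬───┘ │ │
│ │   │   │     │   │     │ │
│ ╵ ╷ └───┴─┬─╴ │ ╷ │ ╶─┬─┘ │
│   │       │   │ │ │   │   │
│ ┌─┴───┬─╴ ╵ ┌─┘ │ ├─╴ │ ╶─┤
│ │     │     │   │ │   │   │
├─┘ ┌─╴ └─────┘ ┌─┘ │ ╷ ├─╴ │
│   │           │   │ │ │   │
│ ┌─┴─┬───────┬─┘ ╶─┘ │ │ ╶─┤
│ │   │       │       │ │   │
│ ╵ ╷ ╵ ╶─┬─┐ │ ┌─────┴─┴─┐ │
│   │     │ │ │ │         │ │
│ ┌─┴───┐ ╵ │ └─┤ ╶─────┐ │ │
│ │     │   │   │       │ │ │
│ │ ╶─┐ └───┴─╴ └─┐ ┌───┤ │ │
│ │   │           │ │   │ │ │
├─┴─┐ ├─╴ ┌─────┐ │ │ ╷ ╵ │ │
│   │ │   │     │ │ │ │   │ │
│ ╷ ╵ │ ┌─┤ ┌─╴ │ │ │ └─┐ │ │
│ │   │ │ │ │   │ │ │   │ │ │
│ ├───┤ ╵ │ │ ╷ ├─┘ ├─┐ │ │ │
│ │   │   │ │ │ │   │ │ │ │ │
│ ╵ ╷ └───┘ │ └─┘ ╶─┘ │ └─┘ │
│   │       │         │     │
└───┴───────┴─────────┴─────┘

Shortest path A → P at (9, 3): 46 steps
Shortest path A → Q at (12, 0): 58 steps

P is closer (46 steps vs 58 steps).

Path to P:

┌───────┬─────────┬─────────┐
│A → ↓  │↱ → ↓    │         │
│ ┌─┐ ╶─┤ ┌─┐ ╶───┤ ╶───┬─┐ │
│ │ │↳ ↓│↑│ │↳ → ↓│     │ │ │
│ │ └─┐ ╵ │ └───┐ └─┬───┘ │ │
│ │   │↳ ↑│     │↓  │     │ │
│ ╵ ╷ └───┴─┬─╴ │ ╷ │ ╶─┬─┘ │
│   │       │   │↓│ │   │   │
│ ┌─┴───┬─╴ ╵ ┌─┘ │ ├─╴ │ ╶─┤
│ │↓ ← ↰│     │↓ ↲│ │   │   │
├─┘ ┌─╴ └─────┘ ┌─┘ │ ╷ ├─╴ │
│↓ ↲│  ↑ ← ← ← ↲│   │ │ │   │
│ ┌─┴─┬───────┬─┘ ╶─┘ │ │ ╶─┤
│↓│↱ ↓│↱ → → ↓│       │ │   │
│ ╵ ╷ ╵ ╶─┬─┐ │ ┌─────┴─┴─┐ │
│↳ ↑│↳ ↑  │ │↓│ │         │ │
│ ┌─┴───┐ ╵ │ └─┤ ╶─────┐ │ │
│ │     │   │↳ ↓│       │ │ │
│ │ ╶─┐ └───┴─╴ └─┐ ┌───┤ │ │
│ │   │P ← ← ← ↲  │ │   │ │ │
├─┴─┐ ├─╴ ┌─────┐ │ │ ╷ ╵ │ │
│   │ │   │     │ │ │ │   │ │
│ ╷ ╵ │ ┌─┤ ┌─╴ │ │ │ └─┐ │ │
│ │   │ │ │ │   │ │ │   │ │ │
│ ├───┤ ╵ │ │ ╷ ├─┘ ├─┐ │ │ │
│ │   │   │ │ │ │   │ │ │ │ │
│ ╵ ╷ └───┘ │ └─┘ ╶─┘ │ └─┘ │
│   │       │         │     │
└───┴───────┴─────────┴─────┘

Path to Q:

┌───────┬─────────┬─────────┐
│A → ↓  │↱ → ↓    │         │
│ ┌─┐ ╶─┤ ┌─┐ ╶───┤ ╶───┬─┐ │
│ │ │↳ ↓│↑│ │↳ → ↓│     │ │ │
│ │ └─┐ ╵ │ └───┐ └─┬───┘ │ │
│ │   │↳ ↑│     │↓  │     │ │
│ ╵ ╷ └───┴─┬─╴ │ ╷ │ ╶─┬─┘ │
│   │       │   │↓│ │   │   │
│ ┌─┴───┬─╴ ╵ ┌─┘ │ ├─╴ │ ╶─┤
│ │↓ ← ↰│     │↓ ↲│ │   │   │
├─┘ ┌─╴ └─────┘ ┌─┘ │ ╷ ├─╴ │
│↓ ↲│  ↑ ← ← ← ↲│   │ │ │   │
│ ┌─┴─┬───────┬─┘ ╶─┘ │ │ ╶─┤
│↓│↱ ↓│↱ → → ↓│       │ │   │
│ ╵ ╷ ╵ ╶─┬─┐ │ ┌─────┴─┴─┐ │
│↳ ↑│↳ ↑  │ │↓│ │         │ │
│ ┌─┴───┐ ╵ │ └─┤ ╶─────┐ │ │
│ │↓ ← ↰│   │↳ ↓│       │ │ │
│ │ ╶─┐ └───┴─╴ └─┐ ┌───┤ │ │
│ │↳ ↓│↑ ← ← ← ↲  │ │   │ │ │
├─┴─┐ ├─╴ ┌─────┐ │ │ ╷ ╵ │ │
│↓ ↰│↓│   │     │ │ │ │   │ │
│ ╷ ╵ │ ┌─┤ ┌─╴ │ │ │ └─┐ │ │
│↓│↑ ↲│ │ │ │   │ │ │   │ │ │
│ ├───┤ ╵ │ │ ╷ ├─┘ ├─┐ │ │ │
│Q│   │   │ │ │ │   │ │ │ │ │
│ ╵ ╷ └───┘ │ └─┘ ╶─┘ │ └─┘ │
│   │       │         │     │
└───┴───────┴─────────┴─────┘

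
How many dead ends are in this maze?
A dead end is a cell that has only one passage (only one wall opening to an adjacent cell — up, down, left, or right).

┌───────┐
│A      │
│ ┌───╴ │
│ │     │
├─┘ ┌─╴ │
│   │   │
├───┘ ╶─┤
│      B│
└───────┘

Checking each cell for number of passages:

Dead ends found at positions:
  (1, 0)
  (2, 0)
  (3, 0)
  (3, 3)
Total dead ends: 4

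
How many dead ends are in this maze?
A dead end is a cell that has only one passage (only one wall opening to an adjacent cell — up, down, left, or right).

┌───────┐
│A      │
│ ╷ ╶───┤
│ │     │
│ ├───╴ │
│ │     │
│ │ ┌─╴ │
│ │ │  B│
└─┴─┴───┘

Checking each cell for number of passages:

Dead ends found at positions:
  (0, 3)
  (3, 0)
  (3, 1)
  (3, 2)
Total dead ends: 4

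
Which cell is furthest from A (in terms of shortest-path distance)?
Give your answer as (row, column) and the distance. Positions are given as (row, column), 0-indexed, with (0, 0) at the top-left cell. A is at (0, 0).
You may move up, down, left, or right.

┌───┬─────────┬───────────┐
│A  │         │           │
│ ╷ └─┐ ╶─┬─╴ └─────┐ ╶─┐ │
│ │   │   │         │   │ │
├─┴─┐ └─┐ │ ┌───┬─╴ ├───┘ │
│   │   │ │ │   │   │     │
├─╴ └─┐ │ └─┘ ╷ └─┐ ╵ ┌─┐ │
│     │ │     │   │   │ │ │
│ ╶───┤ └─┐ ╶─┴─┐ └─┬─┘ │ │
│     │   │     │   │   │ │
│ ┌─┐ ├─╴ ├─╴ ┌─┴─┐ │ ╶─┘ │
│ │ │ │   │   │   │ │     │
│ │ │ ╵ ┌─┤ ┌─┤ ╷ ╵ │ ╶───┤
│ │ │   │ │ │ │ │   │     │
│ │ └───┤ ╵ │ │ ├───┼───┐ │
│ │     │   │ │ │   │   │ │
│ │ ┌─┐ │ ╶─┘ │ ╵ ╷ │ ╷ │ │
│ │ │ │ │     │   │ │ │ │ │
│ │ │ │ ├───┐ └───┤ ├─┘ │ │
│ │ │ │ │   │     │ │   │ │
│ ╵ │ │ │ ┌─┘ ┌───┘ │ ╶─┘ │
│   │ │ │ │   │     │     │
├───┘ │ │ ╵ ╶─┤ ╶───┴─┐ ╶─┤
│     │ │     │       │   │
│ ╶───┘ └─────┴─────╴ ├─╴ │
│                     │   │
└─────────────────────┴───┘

Computing BFS distances from A to all cells:
Furthest cell: (8, 10)
Distance: 106 steps

Path from A to the furthest cell:

┌───┬─────────┬───────────┐
│A ↓│  ↱ → → ↓│           │
│ ╷ └─┐ ╶─┬─╴ └─────┐ ╶─┐ │
│ │↳ ↓│↑ ↰│  ↳ → → ↓│   │ │
├─┴─┐ └─┐ │ ┌───┬─╴ ├───┘ │
│   │↳ ↓│↑│ │↓ ↰│  ↓│↱ → ↓│
├─╴ └─┐ │ └─┘ ╷ └─┐ ╵ ┌─┐ │
│     │↓│↑ ← ↲│↑ ↰│↳ ↑│ │↓│
│ ╶───┤ └─┐ ╶─┴─┐ └─┬─┘ │ │
│↓ ← ↰│↳ ↓│     │↑ ↰│   │↓│
│ ┌─┐ ├─╴ ├─╴ ┌─┴─┐ │ ╶─┘ │
│↓│ │↑│↓ ↲│   │↱ ↓│↑│↓ ← ↲│
│ │ │ ╵ ┌─┤ ┌─┤ ╷ ╵ │ ╶───┤
│↓│ │↑ ↲│ │ │ │↑│↳ ↑│↳ → ↓│
│ │ └───┤ ╵ │ │ ├───┼───┐ │
│↓│↱ → ↓│   │ │↑│↓ ↰│↓ ↰│↓│
│ │ ┌─┐ │ ╶─┘ │ ╵ ╷ │ ╷ │ │
│↓│↑│ │↓│     │↑ ↲│↑│B│↑│↓│
│ │ │ │ ├───┐ └───┤ ├─┘ │ │
│↓│↑│ │↓│   │     │↑│↱ ↑│↓│
│ ╵ │ │ │ ┌─┘ ┌───┘ │ ╶─┘ │
│↳ ↑│ │↓│ │   │↱ → ↑│↑ ← ↲│
├───┘ │ │ ╵ ╶─┤ ╶───┴─┐ ╶─┤
│     │↓│     │↑ ← ← ↰│   │
│ ╶───┘ └─────┴─────╴ ├─╴ │
│      ↳ → → → → → → ↑│   │
└─────────────────────┴───┘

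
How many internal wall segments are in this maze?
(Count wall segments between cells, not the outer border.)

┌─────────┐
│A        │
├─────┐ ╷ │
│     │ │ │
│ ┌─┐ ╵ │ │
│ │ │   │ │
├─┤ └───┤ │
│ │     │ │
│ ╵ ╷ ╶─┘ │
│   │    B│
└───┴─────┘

Counting internal wall segments:
Total internal walls: 16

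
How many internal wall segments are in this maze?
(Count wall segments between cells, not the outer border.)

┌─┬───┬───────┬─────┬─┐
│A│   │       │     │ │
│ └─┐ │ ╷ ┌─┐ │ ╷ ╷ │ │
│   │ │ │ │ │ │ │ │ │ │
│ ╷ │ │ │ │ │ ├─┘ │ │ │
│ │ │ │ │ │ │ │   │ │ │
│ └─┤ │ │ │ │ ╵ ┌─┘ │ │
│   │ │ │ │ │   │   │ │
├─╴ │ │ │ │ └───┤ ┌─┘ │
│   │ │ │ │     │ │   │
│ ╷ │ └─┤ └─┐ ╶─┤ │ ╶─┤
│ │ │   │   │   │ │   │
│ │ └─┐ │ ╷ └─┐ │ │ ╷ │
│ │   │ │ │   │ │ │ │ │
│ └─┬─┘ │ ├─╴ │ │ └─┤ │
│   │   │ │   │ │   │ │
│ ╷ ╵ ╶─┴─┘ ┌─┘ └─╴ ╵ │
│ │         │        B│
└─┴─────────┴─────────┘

Counting internal wall segments:
Total internal walls: 80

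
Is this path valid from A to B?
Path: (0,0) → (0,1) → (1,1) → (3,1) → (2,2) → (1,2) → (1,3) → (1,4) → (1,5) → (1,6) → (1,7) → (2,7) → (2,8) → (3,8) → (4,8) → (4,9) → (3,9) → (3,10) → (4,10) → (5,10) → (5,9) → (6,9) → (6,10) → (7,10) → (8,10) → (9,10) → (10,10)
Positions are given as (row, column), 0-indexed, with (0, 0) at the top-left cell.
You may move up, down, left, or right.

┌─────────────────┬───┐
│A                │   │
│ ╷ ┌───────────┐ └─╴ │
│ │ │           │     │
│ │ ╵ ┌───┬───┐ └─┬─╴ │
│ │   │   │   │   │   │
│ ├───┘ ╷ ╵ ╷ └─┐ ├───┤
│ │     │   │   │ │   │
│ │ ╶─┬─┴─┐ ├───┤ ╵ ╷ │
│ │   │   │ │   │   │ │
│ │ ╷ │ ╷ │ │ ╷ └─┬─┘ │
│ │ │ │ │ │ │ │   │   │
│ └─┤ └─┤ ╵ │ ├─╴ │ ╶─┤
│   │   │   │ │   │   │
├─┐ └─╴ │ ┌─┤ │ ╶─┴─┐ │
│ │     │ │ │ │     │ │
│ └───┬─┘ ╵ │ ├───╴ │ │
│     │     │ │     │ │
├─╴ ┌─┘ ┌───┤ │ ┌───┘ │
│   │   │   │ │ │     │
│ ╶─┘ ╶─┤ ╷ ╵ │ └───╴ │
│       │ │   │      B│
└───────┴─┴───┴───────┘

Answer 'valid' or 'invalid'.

Checking path validity:
Result: Invalid move at step 3: cannot move from (1, 1) to (3, 1).

invalid

Correct solution:

┌─────────────────┬───┐
│A ↓              │   │
│ ╷ ┌───────────┐ └─╴ │
│ │↓│↱ → → → → ↓│     │
│ │ ╵ ┌───┬───┐ └─┬─╴ │
│ │↳ ↑│   │   │↳ ↓│   │
│ ├───┘ ╷ ╵ ╷ └─┐ ├───┤
│ │     │   │   │↓│↱ ↓│
│ │ ╶─┬─┴─┐ ├───┤ ╵ ╷ │
│ │   │   │ │   │↳ ↑│↓│
│ │ ╷ │ ╷ │ │ ╷ └─┬─┘ │
│ │ │ │ │ │ │ │   │↓ ↲│
│ └─┤ └─┤ ╵ │ ├─╴ │ ╶─┤
│   │   │   │ │   │↳ ↓│
├─┐ └─╴ │ ┌─┤ │ ╶─┴─┐ │
│ │     │ │ │ │     │↓│
│ └───┬─┘ ╵ │ ├───╴ │ │
│     │     │ │     │↓│
├─╴ ┌─┘ ┌───┤ │ ┌───┘ │
│   │   │   │ │ │    ↓│
│ ╶─┘ ╶─┤ ╷ ╵ │ └───╴ │
│       │ │   │      B│
└───────┴─┴───┴───────┘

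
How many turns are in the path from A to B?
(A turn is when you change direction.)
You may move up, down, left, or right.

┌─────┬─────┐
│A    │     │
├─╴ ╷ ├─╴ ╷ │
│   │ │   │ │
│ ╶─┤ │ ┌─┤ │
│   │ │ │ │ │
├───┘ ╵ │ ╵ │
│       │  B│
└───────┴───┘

Directions: right, right, down, down, down, right, up, up, right, up, right, down, down, down
Number of turns: 7

Solution:

┌─────┬─────┐
│A → ↓│  ↱ ↓│
├─╴ ╷ ├─╴ ╷ │
│   │↓│↱ ↑│↓│
│ ╶─┤ │ ┌─┤ │
│   │↓│↑│ │↓│
├───┘ ╵ │ ╵ │
│    ↳ ↑│  B│
└───────┴───┘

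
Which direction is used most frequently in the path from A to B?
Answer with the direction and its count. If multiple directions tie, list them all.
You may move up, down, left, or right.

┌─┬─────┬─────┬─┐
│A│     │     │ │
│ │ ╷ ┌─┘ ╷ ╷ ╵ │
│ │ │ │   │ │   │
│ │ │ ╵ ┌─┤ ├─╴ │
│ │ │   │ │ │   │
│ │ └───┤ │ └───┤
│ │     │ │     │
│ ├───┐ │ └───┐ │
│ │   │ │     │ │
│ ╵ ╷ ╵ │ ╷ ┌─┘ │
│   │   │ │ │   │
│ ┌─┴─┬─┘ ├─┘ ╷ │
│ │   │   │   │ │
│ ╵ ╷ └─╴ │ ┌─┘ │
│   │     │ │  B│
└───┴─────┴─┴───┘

Directions: down, down, down, down, down, right, up, right, down, right, up, up, left, left, up, up, up, right, down, down, right, up, right, up, right, down, down, down, right, right, down, down, down, down
Counts: {'down': 15, 'right': 9, 'up': 8, 'left': 2}
Most common: down (15 times)

Solution:

┌─┬─────┬─────┬─┐
│A│↱ ↓  │↱ ↓  │ │
│ │ ╷ ┌─┘ ╷ ╷ ╵ │
│↓│↑│↓│↱ ↑│↓│   │
│ │ │ ╵ ┌─┤ ├─╴ │
│↓│↑│↳ ↑│ │↓│   │
│ │ └───┤ │ └───┤
│↓│↑ ← ↰│ │↳ → ↓│
│ ├───┐ │ └───┐ │
│↓│↱ ↓│↑│     │↓│
│ ╵ ╷ ╵ │ ╷ ┌─┘ │
│↳ ↑│↳ ↑│ │ │  ↓│
│ ┌─┴─┬─┘ ├─┘ ╷ │
│ │   │   │   │↓│
│ ╵ ╷ └─╴ │ ┌─┘ │
│   │     │ │  B│
└───┴─────┴─┴───┘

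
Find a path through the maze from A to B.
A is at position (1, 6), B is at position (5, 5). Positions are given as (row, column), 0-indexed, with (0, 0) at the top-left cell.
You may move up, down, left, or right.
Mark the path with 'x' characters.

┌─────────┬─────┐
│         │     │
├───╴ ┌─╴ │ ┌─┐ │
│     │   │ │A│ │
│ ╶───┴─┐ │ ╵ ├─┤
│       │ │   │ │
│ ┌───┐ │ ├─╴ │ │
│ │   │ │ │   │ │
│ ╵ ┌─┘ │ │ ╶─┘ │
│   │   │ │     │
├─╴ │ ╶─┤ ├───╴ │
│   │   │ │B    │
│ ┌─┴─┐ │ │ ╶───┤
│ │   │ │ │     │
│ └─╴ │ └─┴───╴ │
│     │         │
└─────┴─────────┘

Finding the shortest path from (1, 6) to (5, 5):
Path length: 9 steps
Directions: down → down → left → down → right → right → down → left → left

Solution:

┌─────────┬─────┐
│         │     │
├───╴ ┌─╴ │ ┌─┐ │
│     │   │ │A│ │
│ ╶───┴─┐ │ ╵ ├─┤
│       │ │  x│ │
│ ┌───┐ │ ├─╴ │ │
│ │   │ │ │x x│ │
│ ╵ ┌─┘ │ │ ╶─┘ │
│   │   │ │x x x│
├─╴ │ ╶─┤ ├───╴ │
│   │   │ │B x x│
│ ┌─┴─┐ │ │ ╶───┤
│ │   │ │ │     │
│ └─╴ │ └─┴───╴ │
│     │         │
└─────┴─────────┘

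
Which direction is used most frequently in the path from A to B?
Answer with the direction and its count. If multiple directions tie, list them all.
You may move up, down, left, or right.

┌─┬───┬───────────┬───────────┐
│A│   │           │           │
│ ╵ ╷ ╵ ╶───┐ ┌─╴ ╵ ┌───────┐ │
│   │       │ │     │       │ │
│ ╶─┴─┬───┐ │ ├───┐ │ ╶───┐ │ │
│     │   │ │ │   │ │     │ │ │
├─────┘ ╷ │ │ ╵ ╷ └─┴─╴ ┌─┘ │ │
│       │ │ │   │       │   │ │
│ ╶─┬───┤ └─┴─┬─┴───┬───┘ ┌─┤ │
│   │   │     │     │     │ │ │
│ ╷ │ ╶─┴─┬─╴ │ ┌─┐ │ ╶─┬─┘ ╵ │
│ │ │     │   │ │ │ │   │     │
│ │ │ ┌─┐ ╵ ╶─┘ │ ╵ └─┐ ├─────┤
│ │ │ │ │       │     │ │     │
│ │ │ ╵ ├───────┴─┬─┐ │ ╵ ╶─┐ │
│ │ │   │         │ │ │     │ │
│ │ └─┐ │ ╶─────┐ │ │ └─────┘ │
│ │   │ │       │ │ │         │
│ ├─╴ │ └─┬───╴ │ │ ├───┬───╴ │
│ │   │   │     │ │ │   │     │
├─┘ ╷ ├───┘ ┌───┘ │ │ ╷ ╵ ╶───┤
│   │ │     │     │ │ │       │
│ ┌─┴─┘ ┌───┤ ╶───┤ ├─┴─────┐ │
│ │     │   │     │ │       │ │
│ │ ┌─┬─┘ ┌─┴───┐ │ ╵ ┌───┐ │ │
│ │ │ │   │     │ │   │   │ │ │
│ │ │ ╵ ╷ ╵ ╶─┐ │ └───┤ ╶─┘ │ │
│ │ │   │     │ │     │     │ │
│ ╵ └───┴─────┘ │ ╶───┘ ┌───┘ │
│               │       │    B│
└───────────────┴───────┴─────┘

Directions: down, right, up, right, down, right, up, right, right, right, down, down, down, right, up, right, down, right, right, right, up, left, up, right, right, right, down, down, left, down, left, left, down, right, down, down, right, up, right, right, down, down, down, left, left, down, right, right, down, down, down, down
Counts: {'down': 20, 'right': 20, 'up': 6, 'left': 6}
Most common: down and right (tied at 20 times each)

Solution:

┌─┬───┬───────────┬───────────┐
│A│↱ ↓│↱ → → ↓    │           │
│ ╵ ╷ ╵ ╶───┐ ┌─╴ ╵ ┌───────┐ │
│↳ ↑│↳ ↑    │↓│     │↱ → → ↓│ │
│ ╶─┴─┬───┐ │ ├───┐ │ ╶───┐ │ │
│     │   │ │↓│↱ ↓│ │↑ ↰  │↓│ │
├─────┘ ╷ │ │ ╵ ╷ └─┴─╴ ┌─┘ │ │
│       │ │ │↳ ↑│↳ → → ↑│↓ ↲│ │
│ ╶─┬───┤ └─┴─┬─┴───┬───┘ ┌─┤ │
│   │   │     │     │↓ ← ↲│ │ │
│ ╷ │ ╶─┴─┬─╴ │ ┌─┐ │ ╶─┬─┘ ╵ │
│ │ │     │   │ │ │ │↳ ↓│     │
│ │ │ ┌─┐ ╵ ╶─┘ │ ╵ └─┐ ├─────┤
│ │ │ │ │       │     │↓│↱ → ↓│
│ │ │ ╵ ├───────┴─┬─┐ │ ╵ ╶─┐ │
│ │ │   │         │ │ │↳ ↑  │↓│
│ │ └─┐ │ ╶─────┐ │ │ └─────┘ │
│ │   │ │       │ │ │        ↓│
│ ├─╴ │ └─┬───╴ │ │ ├───┬───╴ │
│ │   │   │     │ │ │   │↓ ← ↲│
├─┘ ╷ ├───┘ ┌───┘ │ │ ╷ ╵ ╶───┤
│   │ │     │     │ │ │  ↳ → ↓│
│ ┌─┴─┘ ┌───┤ ╶───┤ ├─┴─────┐ │
│ │     │   │     │ │       │↓│
│ │ ┌─┬─┘ ┌─┴───┐ │ ╵ ┌───┐ │ │
│ │ │ │   │     │ │   │   │ │↓│
│ │ │ ╵ ╷ ╵ ╶─┐ │ └───┤ ╶─┘ │ │
│ │ │   │     │ │     │     │↓│
│ ╵ └───┴─────┘ │ ╶───┘ ┌───┘ │
│               │       │    B│
└───────────────┴───────┴─────┘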